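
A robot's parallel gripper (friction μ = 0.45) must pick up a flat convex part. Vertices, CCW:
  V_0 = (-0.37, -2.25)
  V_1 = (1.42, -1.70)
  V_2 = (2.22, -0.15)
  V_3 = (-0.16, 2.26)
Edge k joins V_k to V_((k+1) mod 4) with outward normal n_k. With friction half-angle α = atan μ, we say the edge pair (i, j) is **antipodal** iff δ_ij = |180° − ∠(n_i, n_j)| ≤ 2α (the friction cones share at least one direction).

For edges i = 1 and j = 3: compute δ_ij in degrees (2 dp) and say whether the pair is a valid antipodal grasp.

α = atan 0.45 = 24.23°;  2α = 48.46°
edge 1: e_1 = (+0.80, +1.55);  n_1 = (+0.8886, -0.4586)
edge 3: e_3 = (-0.21, -4.51);  n_3 = (-0.9989, +0.0465)
∠(n_1, n_3) = 155.37°
δ = |180° − 155.37°| = 24.63°
24.63° ≤ 2α = 48.46°  →  valid

δ = 24.63°, valid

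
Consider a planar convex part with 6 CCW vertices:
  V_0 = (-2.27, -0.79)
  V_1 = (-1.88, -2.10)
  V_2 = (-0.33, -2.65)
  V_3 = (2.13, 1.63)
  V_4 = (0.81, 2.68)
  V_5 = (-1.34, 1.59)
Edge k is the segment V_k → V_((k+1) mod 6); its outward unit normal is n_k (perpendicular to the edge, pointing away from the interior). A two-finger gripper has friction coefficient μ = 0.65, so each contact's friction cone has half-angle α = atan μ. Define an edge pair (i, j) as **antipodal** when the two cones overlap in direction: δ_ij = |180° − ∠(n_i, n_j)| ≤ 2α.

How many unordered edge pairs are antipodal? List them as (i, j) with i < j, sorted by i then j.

count = 6; pairs: (0,2), (0,3), (1,3), (1,4), (2,4), (2,5)

α = atan 0.65 = 33.02°;  2α = 66.05°
n_0 = (-0.9584, -0.2853)
n_1 = (-0.3344, -0.9424)
n_2 = (+0.8670, -0.4983)
n_3 = (+0.6225, +0.7826)
n_4 = (-0.4522, +0.8919)
n_5 = (-0.9314, +0.3640)
  (0,1): δ = 126.12°  ·
  (0,2): δ = 46.47°  ✓
  (0,3): δ = 34.92°  ✓
  (0,4): δ = 100.31°  ·
  (0,5): δ = 142.08°  ·
  (1,2): δ = 100.35°  ·
  (1,3): δ = 18.96°  ✓
  (1,4): δ = 46.42°  ✓
  (1,5): δ = 88.19°  ·
  (2,3): δ = 98.61°  ·
  (2,4): δ = 33.23°  ✓
  (2,5): δ = 8.55°  ✓
  (3,4): δ = 114.62°  ·
  (3,5): δ = 72.84°  ·
  (4,5): δ = 138.23°  ·
antipodal pairs: 6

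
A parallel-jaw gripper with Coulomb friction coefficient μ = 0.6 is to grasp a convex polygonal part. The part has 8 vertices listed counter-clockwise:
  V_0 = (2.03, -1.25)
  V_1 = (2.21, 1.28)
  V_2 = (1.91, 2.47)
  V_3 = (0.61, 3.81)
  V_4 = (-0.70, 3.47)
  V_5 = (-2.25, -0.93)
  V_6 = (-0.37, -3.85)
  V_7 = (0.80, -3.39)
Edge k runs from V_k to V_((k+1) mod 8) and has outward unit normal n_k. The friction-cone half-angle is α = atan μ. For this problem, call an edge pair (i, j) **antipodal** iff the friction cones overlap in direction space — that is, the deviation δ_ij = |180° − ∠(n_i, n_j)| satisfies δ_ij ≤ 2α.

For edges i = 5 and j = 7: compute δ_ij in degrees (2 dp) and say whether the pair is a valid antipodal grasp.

α = atan 0.6 = 30.96°;  2α = 61.93°
edge 5: e_5 = (+1.88, -2.92);  n_5 = (-0.8408, -0.5413)
edge 7: e_7 = (+1.23, +2.14);  n_7 = (+0.8670, -0.4983)
∠(n_5, n_7) = 117.34°
δ = |180° − 117.34°| = 62.66°
62.66° > 2α = 61.93°  →  invalid

δ = 62.66°, invalid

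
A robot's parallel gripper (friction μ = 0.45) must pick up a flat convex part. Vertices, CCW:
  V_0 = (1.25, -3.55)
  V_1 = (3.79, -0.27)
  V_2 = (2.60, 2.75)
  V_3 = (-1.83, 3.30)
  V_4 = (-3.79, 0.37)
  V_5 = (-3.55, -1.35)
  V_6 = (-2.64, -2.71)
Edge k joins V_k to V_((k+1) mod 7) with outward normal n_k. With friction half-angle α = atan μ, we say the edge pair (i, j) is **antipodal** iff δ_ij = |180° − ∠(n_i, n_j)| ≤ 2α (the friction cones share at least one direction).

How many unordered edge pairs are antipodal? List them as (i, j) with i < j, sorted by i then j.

α = atan 0.45 = 24.23°;  2α = 48.46°
n_0 = (+0.7906, -0.6123)
n_1 = (+0.9304, +0.3666)
n_2 = (+0.1232, +0.9924)
n_3 = (-0.8312, +0.5560)
n_4 = (-0.9904, -0.1382)
n_5 = (-0.8311, -0.5561)
n_6 = (-0.2111, -0.9775)
  (0,1): δ = 120.74°  ·
  (0,2): δ = 59.32°  ·
  (0,3): δ = 3.97°  ✓
  (0,4): δ = 45.70°  ✓
  (0,5): δ = 71.54°  ·
  (0,6): δ = 115.57°  ·
  (1,2): δ = 118.58°  ·
  (1,3): δ = 55.29°  ·
  (1,4): δ = 13.56°  ✓
  (1,5): δ = 12.28°  ✓
  (1,6): δ = 56.31°  ·
  (2,3): δ = 116.70°  ·
  (2,4): δ = 74.98°  ·
  (2,5): δ = 49.14°  ·
  (2,6): δ = 5.11°  ✓
  (3,4): δ = 138.28°  ·
  (3,5): δ = 112.43°  ·
  (3,6): δ = 68.41°  ·
  (4,5): δ = 154.16°  ·
  (4,6): δ = 110.13°  ·
  (5,6): δ = 135.97°  ·
antipodal pairs: 5

count = 5; pairs: (0,3), (0,4), (1,4), (1,5), (2,6)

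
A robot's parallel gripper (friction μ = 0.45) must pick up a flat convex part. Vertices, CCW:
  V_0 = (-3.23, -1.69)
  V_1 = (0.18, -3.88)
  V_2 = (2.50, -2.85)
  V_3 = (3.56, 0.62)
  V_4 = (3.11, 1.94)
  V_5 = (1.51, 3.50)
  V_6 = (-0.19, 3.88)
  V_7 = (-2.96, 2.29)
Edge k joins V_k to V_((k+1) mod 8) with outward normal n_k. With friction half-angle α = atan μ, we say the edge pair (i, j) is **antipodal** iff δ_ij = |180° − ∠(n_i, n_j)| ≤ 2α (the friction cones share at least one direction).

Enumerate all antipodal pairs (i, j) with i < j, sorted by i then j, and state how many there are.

count = 8; pairs: (0,3), (0,4), (0,5), (1,5), (1,6), (2,6), (2,7), (3,7)

α = atan 0.45 = 24.23°;  2α = 48.46°
n_0 = (-0.5404, -0.8414)
n_1 = (+0.4058, -0.9140)
n_2 = (+0.9564, -0.2921)
n_3 = (+0.9465, +0.3227)
n_4 = (+0.6981, +0.7160)
n_5 = (+0.2181, +0.9759)
n_6 = (-0.4978, +0.8673)
n_7 = (-0.9977, +0.0677)
  (0,1): δ = 123.35°  ·
  (0,2): δ = 74.28°  ·
  (0,3): δ = 38.47°  ✓
  (0,4): δ = 11.57°  ✓
  (0,5): δ = 20.11°  ✓
  (0,6): δ = 62.57°  ·
  (0,7): δ = 118.83°  ·
  (1,2): δ = 130.93°  ·
  (1,3): δ = 95.11°  ·
  (1,4): δ = 68.21°  ·
  (1,5): δ = 36.54°  ✓
  (1,6): δ = 5.92°  ✓
  (1,7): δ = 62.18°  ·
  (2,3): δ = 144.19°  ·
  (2,4): δ = 117.29°  ·
  (2,5): δ = 85.61°  ·
  (2,6): δ = 43.16°  ✓
  (2,7): δ = 13.11°  ✓
  (3,4): δ = 153.10°  ·
  (3,5): δ = 121.42°  ·
  (3,6): δ = 78.97°  ·
  (3,7): δ = 22.71°  ✓
  (4,5): δ = 148.33°  ·
  (4,6): δ = 105.87°  ·
  (4,7): δ = 49.61°  ·
  (5,6): δ = 137.54°  ·
  (5,7): δ = 81.28°  ·
  (6,7): δ = 123.74°  ·
antipodal pairs: 8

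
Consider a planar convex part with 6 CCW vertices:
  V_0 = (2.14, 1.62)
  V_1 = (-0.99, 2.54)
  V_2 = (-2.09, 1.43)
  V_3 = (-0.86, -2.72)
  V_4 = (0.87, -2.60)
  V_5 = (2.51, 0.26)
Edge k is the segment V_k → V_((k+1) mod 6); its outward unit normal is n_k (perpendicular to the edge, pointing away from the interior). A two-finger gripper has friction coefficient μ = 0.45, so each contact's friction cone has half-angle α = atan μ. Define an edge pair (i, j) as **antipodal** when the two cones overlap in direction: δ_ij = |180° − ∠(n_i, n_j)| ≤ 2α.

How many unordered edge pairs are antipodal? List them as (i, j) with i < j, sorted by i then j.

count = 5; pairs: (0,3), (1,3), (1,4), (2,4), (2,5)

α = atan 0.45 = 24.23°;  2α = 48.46°
n_0 = (+0.2820, +0.9594)
n_1 = (-0.7103, +0.7039)
n_2 = (-0.9588, -0.2842)
n_3 = (+0.0692, -0.9976)
n_4 = (+0.8675, -0.4974)
n_5 = (+0.9649, +0.2625)
  (0,1): δ = 118.36°  ·
  (0,2): δ = 57.11°  ·
  (0,3): δ = 20.35°  ✓
  (0,4): δ = 76.55°  ·
  (0,5): δ = 121.60°  ·
  (1,2): δ = 118.75°  ·
  (1,3): δ = 41.29°  ✓
  (1,4): δ = 14.91°  ✓
  (1,5): δ = 59.96°  ·
  (2,3): δ = 102.54°  ·
  (2,4): δ = 46.34°  ✓
  (2,5): δ = 1.29°  ✓
  (3,4): δ = 123.80°  ·
  (3,5): δ = 78.75°  ·
  (4,5): δ = 134.95°  ·
antipodal pairs: 5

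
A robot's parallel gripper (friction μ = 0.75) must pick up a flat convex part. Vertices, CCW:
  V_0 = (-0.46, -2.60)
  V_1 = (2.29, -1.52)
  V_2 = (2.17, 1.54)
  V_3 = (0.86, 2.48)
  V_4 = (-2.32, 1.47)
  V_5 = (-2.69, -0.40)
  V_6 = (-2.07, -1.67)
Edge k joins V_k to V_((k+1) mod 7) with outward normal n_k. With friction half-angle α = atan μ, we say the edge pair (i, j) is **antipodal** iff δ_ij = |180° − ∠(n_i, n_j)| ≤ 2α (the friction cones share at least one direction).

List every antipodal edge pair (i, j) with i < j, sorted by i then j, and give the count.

α = atan 0.75 = 36.87°;  2α = 73.74°
n_0 = (+0.3655, -0.9308)
n_1 = (+0.9992, +0.0392)
n_2 = (+0.5830, +0.8125)
n_3 = (-0.3027, +0.9531)
n_4 = (-0.9810, +0.1941)
n_5 = (-0.8986, -0.4387)
n_6 = (-0.5002, -0.8659)
  (0,1): δ = 109.20°  ·
  (0,2): δ = 57.10°  ✓
  (0,3): δ = 3.82°  ✓
  (0,4): δ = 57.37°  ✓
  (0,5): δ = 94.58°  ·
  (0,6): δ = 128.55°  ·
  (1,2): δ = 127.91°  ·
  (1,3): δ = 74.63°  ·
  (1,4): δ = 13.44°  ✓
  (1,5): δ = 23.78°  ✓
  (1,6): δ = 57.74°  ✓
  (2,3): δ = 126.72°  ·
  (2,4): δ = 65.53°  ✓
  (2,5): δ = 28.32°  ✓
  (2,6): δ = 5.65°  ✓
  (3,4): δ = 118.81°  ·
  (3,5): δ = 81.60°  ·
  (3,6): δ = 47.63°  ✓
  (4,5): δ = 142.79°  ·
  (4,6): δ = 108.82°  ·
  (5,6): δ = 146.03°  ·
antipodal pairs: 10

count = 10; pairs: (0,2), (0,3), (0,4), (1,4), (1,5), (1,6), (2,4), (2,5), (2,6), (3,6)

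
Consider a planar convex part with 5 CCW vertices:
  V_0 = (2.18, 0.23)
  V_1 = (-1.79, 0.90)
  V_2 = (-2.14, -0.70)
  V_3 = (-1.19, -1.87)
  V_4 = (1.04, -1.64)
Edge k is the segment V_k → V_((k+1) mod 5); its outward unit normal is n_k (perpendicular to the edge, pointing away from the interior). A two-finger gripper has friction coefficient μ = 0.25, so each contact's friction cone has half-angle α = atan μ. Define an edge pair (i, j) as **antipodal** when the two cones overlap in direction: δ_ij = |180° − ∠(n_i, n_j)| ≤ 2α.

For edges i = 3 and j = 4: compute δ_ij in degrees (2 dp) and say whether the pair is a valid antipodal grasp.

α = atan 0.25 = 14.04°;  2α = 28.07°
edge 3: e_3 = (+2.23, +0.23);  n_3 = (+0.1026, -0.9947)
edge 4: e_4 = (+1.14, +1.87);  n_4 = (+0.8538, -0.5205)
∠(n_3, n_4) = 52.74°
δ = |180° − 52.74°| = 127.26°
127.26° > 2α = 28.07°  →  invalid

δ = 127.26°, invalid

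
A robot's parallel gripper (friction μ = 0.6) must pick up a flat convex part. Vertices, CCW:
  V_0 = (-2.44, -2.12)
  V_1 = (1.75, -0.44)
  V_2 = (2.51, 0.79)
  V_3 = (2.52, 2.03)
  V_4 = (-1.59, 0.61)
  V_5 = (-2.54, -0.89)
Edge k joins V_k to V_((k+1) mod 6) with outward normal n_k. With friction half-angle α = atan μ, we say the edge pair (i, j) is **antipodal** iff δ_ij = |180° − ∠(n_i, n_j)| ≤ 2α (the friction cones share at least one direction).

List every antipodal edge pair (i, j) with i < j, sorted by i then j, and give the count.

α = atan 0.6 = 30.96°;  2α = 61.93°
n_0 = (+0.3722, -0.9282)
n_1 = (+0.8507, -0.5256)
n_2 = (+1.0000, -0.0081)
n_3 = (-0.3266, +0.9452)
n_4 = (-0.8448, +0.5351)
n_5 = (-0.9967, -0.0810)
  (0,1): δ = 143.56°  ·
  (0,2): δ = 112.31°  ·
  (0,3): δ = 2.79°  ✓
  (0,4): δ = 35.80°  ✓
  (0,5): δ = 72.80°  ·
  (1,2): δ = 148.75°  ·
  (1,3): δ = 39.23°  ✓
  (1,4): δ = 0.64°  ✓
  (1,5): δ = 36.36°  ✓
  (2,3): δ = 70.48°  ·
  (2,4): δ = 31.89°  ✓
  (2,5): δ = 5.11°  ✓
  (3,4): δ = 141.41°  ·
  (3,5): δ = 104.41°  ·
  (4,5): δ = 143.00°  ·
antipodal pairs: 7

count = 7; pairs: (0,3), (0,4), (1,3), (1,4), (1,5), (2,4), (2,5)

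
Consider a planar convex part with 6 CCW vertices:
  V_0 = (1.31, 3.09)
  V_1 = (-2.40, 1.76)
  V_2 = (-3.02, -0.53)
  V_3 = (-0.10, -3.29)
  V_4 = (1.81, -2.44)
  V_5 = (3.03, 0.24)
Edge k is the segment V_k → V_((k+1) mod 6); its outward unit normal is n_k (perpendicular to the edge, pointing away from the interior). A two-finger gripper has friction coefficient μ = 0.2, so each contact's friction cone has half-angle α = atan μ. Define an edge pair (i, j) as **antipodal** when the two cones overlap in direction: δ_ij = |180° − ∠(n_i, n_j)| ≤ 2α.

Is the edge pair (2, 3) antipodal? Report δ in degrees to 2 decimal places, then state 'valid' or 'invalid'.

α = atan 0.2 = 11.31°;  2α = 22.62°
edge 2: e_2 = (+2.92, -2.76);  n_2 = (-0.6869, -0.7267)
edge 3: e_3 = (+1.91, +0.85);  n_3 = (+0.4066, -0.9136)
∠(n_2, n_3) = 67.38°
δ = |180° − 67.38°| = 112.62°
112.62° > 2α = 22.62°  →  invalid

δ = 112.62°, invalid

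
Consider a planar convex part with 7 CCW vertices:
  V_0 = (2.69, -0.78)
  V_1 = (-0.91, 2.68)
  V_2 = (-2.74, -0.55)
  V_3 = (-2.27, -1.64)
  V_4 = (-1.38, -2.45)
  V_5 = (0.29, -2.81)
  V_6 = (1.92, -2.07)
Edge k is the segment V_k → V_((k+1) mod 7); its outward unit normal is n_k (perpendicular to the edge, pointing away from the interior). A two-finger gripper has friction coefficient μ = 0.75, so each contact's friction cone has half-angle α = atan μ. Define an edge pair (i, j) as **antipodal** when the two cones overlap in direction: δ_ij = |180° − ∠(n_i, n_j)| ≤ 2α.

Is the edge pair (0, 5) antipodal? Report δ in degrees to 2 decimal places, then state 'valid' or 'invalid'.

δ = 68.28°, valid

α = atan 0.75 = 36.87°;  2α = 73.74°
edge 0: e_0 = (-3.60, +3.46);  n_0 = (+0.6929, +0.7210)
edge 5: e_5 = (+1.63, +0.74);  n_5 = (+0.4134, -0.9106)
∠(n_0, n_5) = 111.72°
δ = |180° − 111.72°| = 68.28°
68.28° ≤ 2α = 73.74°  →  valid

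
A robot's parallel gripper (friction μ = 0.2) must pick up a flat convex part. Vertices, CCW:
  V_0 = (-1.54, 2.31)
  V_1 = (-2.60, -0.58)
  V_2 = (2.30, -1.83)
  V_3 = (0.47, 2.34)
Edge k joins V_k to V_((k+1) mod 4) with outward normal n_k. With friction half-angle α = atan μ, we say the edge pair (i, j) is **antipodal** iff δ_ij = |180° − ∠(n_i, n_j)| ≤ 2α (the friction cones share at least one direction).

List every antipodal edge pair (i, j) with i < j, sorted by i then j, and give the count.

count = 1; pairs: (1,3)

α = atan 0.2 = 11.31°;  2α = 22.62°
n_0 = (-0.9388, +0.3444)
n_1 = (-0.2472, -0.9690)
n_2 = (+0.9157, +0.4019)
n_3 = (-0.0149, +0.9999)
  (0,1): δ = 84.17°  ·
  (0,2): δ = 43.84°  ·
  (0,3): δ = 111.00°  ·
  (1,2): δ = 51.99°  ·
  (1,3): δ = 15.17°  ✓
  (2,3): δ = 112.84°  ·
antipodal pairs: 1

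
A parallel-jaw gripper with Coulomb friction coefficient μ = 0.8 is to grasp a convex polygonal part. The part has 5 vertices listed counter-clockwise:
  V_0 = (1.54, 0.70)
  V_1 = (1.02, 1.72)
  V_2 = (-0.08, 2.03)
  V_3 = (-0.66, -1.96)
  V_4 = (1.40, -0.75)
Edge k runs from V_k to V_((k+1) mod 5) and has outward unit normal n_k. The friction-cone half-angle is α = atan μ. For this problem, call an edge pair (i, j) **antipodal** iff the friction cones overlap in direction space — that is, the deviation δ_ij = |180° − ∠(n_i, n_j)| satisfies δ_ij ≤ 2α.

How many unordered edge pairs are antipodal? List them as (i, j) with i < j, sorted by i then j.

α = atan 0.8 = 38.66°;  2α = 77.32°
n_0 = (+0.8909, +0.4542)
n_1 = (+0.2713, +0.9625)
n_2 = (-0.9896, +0.1439)
n_3 = (+0.5065, -0.8623)
n_4 = (+0.9954, -0.0961)
  (0,1): δ = 132.75°  ·
  (0,2): δ = 35.28°  ✓
  (0,3): δ = 93.42°  ·
  (0,4): δ = 147.47°  ·
  (1,2): δ = 82.53°  ·
  (1,3): δ = 46.17°  ✓
  (1,4): δ = 100.22°  ·
  (2,3): δ = 51.30°  ✓
  (2,4): δ = 2.76°  ✓
  (3,4): δ = 125.94°  ·
antipodal pairs: 4

count = 4; pairs: (0,2), (1,3), (2,3), (2,4)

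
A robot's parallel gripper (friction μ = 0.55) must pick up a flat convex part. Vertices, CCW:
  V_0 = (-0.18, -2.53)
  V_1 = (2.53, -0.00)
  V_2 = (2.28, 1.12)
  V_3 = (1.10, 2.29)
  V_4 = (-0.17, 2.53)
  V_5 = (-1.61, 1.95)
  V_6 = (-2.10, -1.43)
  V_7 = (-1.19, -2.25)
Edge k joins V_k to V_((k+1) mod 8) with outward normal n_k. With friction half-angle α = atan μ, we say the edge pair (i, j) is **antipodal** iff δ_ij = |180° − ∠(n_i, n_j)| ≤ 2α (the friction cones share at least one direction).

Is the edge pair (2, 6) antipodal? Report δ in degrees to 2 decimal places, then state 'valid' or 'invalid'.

δ = 2.73°, valid

α = atan 0.55 = 28.81°;  2α = 57.62°
edge 2: e_2 = (-1.18, +1.17);  n_2 = (+0.7041, +0.7101)
edge 6: e_6 = (+0.91, -0.82);  n_6 = (-0.6694, -0.7429)
∠(n_2, n_6) = 177.27°
δ = |180° − 177.27°| = 2.73°
2.73° ≤ 2α = 57.62°  →  valid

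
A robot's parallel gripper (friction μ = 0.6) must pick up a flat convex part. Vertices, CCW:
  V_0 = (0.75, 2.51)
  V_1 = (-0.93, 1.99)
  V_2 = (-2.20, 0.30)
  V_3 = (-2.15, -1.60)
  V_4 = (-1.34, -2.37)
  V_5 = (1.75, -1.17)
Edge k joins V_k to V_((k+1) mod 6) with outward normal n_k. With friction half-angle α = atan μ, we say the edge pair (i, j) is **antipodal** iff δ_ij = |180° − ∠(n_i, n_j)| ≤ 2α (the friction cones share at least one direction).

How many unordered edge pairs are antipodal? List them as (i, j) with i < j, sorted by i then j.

α = atan 0.6 = 30.96°;  2α = 61.93°
n_0 = (-0.2957, +0.9553)
n_1 = (-0.7994, +0.6008)
n_2 = (-0.9997, -0.0263)
n_3 = (-0.6890, -0.7248)
n_4 = (+0.3620, -0.9322)
n_5 = (+0.9650, +0.2622)
  (0,1): δ = 144.12°  ·
  (0,2): δ = 105.69°  ·
  (0,3): δ = 60.75°  ✓
  (0,4): δ = 4.03°  ✓
  (0,5): δ = 88.00°  ·
  (1,2): δ = 141.57°  ·
  (1,3): δ = 96.63°  ·
  (1,4): δ = 31.85°  ✓
  (1,5): δ = 52.13°  ✓
  (2,3): δ = 135.06°  ·
  (2,4): δ = 70.28°  ·
  (2,5): δ = 13.69°  ✓
  (3,4): δ = 115.23°  ·
  (3,5): δ = 31.25°  ✓
  (4,5): δ = 96.02°  ·
antipodal pairs: 6

count = 6; pairs: (0,3), (0,4), (1,4), (1,5), (2,5), (3,5)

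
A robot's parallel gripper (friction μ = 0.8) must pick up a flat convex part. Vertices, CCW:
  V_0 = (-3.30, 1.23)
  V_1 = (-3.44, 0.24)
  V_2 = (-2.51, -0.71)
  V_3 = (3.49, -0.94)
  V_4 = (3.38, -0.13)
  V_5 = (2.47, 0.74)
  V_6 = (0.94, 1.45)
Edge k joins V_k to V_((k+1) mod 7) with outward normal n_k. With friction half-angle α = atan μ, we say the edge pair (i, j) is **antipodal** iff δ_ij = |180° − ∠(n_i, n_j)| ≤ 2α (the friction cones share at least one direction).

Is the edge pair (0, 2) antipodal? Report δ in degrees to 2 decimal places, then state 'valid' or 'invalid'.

δ = 84.15°, invalid

α = atan 0.8 = 38.66°;  2α = 77.32°
edge 0: e_0 = (-0.14, -0.99);  n_0 = (-0.9901, +0.1400)
edge 2: e_2 = (+6.00, -0.23);  n_2 = (-0.0383, -0.9993)
∠(n_0, n_2) = 95.85°
δ = |180° − 95.85°| = 84.15°
84.15° > 2α = 77.32°  →  invalid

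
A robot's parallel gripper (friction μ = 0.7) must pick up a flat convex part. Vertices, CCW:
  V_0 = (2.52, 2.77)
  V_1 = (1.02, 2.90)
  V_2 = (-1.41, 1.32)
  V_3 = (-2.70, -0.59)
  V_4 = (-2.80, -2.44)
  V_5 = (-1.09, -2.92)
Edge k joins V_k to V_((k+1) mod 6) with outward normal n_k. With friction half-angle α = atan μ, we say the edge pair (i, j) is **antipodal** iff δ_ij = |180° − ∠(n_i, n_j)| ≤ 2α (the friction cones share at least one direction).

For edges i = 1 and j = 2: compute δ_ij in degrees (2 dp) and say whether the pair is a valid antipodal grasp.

δ = 157.07°, invalid

α = atan 0.7 = 34.99°;  2α = 69.98°
edge 1: e_1 = (-2.43, -1.58);  n_1 = (-0.5451, +0.8384)
edge 2: e_2 = (-1.29, -1.91);  n_2 = (-0.8287, +0.5597)
∠(n_1, n_2) = 22.93°
δ = |180° − 22.93°| = 157.07°
157.07° > 2α = 69.98°  →  invalid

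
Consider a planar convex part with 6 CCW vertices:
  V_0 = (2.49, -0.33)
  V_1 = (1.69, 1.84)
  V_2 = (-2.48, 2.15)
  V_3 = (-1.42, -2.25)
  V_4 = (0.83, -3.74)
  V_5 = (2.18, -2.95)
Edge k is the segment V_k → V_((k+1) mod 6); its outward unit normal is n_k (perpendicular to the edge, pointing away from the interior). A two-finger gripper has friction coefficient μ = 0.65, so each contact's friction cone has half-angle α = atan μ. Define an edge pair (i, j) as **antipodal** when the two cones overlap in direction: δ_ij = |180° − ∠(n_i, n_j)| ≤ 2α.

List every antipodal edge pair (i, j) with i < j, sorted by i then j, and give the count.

count = 6; pairs: (0,2), (0,3), (1,3), (1,4), (2,5), (3,5)

α = atan 0.65 = 33.02°;  2α = 66.05°
n_0 = (+0.9383, +0.3459)
n_1 = (+0.0741, +0.9972)
n_2 = (-0.9722, -0.2342)
n_3 = (-0.5521, -0.8338)
n_4 = (+0.5051, -0.8631)
n_5 = (+0.9931, -0.1175)
  (0,1): δ = 114.49°  ·
  (0,2): δ = 6.69°  ✓
  (0,3): δ = 36.25°  ✓
  (0,4): δ = 100.10°  ·
  (0,5): δ = 153.02°  ·
  (1,2): δ = 72.20°  ·
  (1,3): δ = 29.26°  ✓
  (1,4): δ = 34.59°  ✓
  (1,5): δ = 87.50°  ·
  (2,3): δ = 137.06°  ·
  (2,4): δ = 73.21°  ·
  (2,5): δ = 20.29°  ✓
  (3,4): δ = 116.15°  ·
  (3,5): δ = 63.23°  ✓
  (4,5): δ = 127.08°  ·
antipodal pairs: 6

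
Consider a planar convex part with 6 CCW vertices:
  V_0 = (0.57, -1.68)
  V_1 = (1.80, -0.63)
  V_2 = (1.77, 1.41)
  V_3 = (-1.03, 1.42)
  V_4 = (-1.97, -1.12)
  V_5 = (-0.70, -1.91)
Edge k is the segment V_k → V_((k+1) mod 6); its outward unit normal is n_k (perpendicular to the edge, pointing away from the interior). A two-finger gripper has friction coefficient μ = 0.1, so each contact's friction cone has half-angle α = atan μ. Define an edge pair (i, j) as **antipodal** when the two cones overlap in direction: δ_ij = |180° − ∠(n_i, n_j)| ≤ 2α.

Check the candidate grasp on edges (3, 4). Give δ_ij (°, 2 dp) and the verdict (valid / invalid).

δ = 101.58°, invalid

α = atan 0.1 = 5.71°;  2α = 11.42°
edge 3: e_3 = (-0.94, -2.54);  n_3 = (-0.9378, +0.3471)
edge 4: e_4 = (+1.27, -0.79);  n_4 = (-0.5282, -0.8491)
∠(n_3, n_4) = 78.42°
δ = |180° − 78.42°| = 101.58°
101.58° > 2α = 11.42°  →  invalid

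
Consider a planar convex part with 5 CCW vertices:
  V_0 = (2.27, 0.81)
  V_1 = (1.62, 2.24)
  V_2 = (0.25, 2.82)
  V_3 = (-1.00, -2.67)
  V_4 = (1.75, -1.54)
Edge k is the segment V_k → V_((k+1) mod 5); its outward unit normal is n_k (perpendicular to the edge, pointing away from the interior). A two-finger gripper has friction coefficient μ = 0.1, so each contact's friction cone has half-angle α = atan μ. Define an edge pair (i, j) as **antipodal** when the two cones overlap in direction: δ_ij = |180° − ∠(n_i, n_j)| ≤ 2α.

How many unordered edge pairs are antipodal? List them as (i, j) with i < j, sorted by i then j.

α = atan 0.1 = 5.71°;  2α = 11.42°
n_0 = (+0.9104, +0.4138)
n_1 = (+0.3899, +0.9209)
n_2 = (-0.9750, +0.2220)
n_3 = (+0.3801, -0.9250)
n_4 = (+0.9764, -0.2161)
  (0,1): δ = 137.39°  ·
  (0,2): δ = 37.27°  ·
  (0,3): δ = 87.89°  ·
  (0,4): δ = 143.08°  ·
  (1,2): δ = 79.88°  ·
  (1,3): δ = 45.28°  ·
  (1,4): δ = 100.47°  ·
  (2,3): δ = 54.83°  ·
  (2,4): δ = 0.35°  ✓
  (3,4): δ = 124.82°  ·
antipodal pairs: 1

count = 1; pairs: (2,4)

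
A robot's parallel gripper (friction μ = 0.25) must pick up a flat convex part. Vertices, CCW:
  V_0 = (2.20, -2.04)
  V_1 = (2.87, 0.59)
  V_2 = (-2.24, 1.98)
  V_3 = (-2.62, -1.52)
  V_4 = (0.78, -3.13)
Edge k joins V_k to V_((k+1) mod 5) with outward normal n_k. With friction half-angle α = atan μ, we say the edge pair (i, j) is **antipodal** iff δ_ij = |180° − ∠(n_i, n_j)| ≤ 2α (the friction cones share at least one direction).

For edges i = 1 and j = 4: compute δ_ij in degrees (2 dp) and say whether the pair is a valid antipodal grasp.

δ = 52.73°, invalid

α = atan 0.25 = 14.04°;  2α = 28.07°
edge 1: e_1 = (-5.11, +1.39);  n_1 = (+0.2625, +0.9649)
edge 4: e_4 = (+1.42, +1.09);  n_4 = (+0.6089, -0.7932)
∠(n_1, n_4) = 127.27°
δ = |180° − 127.27°| = 52.73°
52.73° > 2α = 28.07°  →  invalid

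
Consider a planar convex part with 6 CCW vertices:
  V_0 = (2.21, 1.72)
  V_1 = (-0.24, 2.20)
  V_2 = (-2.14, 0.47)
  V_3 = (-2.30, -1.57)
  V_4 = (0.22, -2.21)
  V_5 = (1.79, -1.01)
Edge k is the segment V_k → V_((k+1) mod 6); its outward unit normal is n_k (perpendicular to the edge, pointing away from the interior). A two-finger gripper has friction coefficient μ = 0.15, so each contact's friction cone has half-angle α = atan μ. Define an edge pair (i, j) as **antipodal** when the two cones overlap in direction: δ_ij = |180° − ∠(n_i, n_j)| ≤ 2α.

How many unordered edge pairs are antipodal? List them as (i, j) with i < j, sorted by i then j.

count = 3; pairs: (0,3), (1,4), (2,5)

α = atan 0.15 = 8.53°;  2α = 17.06°
n_0 = (+0.1923, +0.9813)
n_1 = (-0.6733, +0.7394)
n_2 = (-0.9969, +0.0782)
n_3 = (-0.2462, -0.9692)
n_4 = (+0.6073, -0.7945)
n_5 = (+0.9884, -0.1521)
  (0,1): δ = 126.60°  ·
  (0,2): δ = 83.40°  ·
  (0,3): δ = 3.17°  ✓
  (0,4): δ = 48.48°  ·
  (0,5): δ = 92.34°  ·
  (1,2): δ = 136.80°  ·
  (1,3): δ = 56.57°  ·
  (1,4): δ = 4.93°  ✓
  (1,5): δ = 38.94°  ·
  (2,3): δ = 99.77°  ·
  (2,4): δ = 48.12°  ·
  (2,5): δ = 4.26°  ✓
  (3,4): δ = 128.36°  ·
  (3,5): δ = 84.50°  ·
  (4,5): δ = 136.14°  ·
antipodal pairs: 3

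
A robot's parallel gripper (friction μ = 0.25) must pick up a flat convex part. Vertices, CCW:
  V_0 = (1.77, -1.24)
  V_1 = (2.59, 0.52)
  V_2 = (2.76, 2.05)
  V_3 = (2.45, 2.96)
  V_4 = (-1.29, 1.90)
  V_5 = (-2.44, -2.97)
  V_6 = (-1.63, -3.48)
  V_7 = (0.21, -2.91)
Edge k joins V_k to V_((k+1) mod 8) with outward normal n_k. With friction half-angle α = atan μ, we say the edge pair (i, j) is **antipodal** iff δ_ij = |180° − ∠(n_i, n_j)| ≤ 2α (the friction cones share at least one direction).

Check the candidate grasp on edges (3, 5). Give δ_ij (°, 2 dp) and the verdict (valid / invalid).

δ = 48.02°, invalid

α = atan 0.25 = 14.04°;  2α = 28.07°
edge 3: e_3 = (-3.74, -1.06);  n_3 = (-0.2727, +0.9621)
edge 5: e_5 = (+0.81, -0.51);  n_5 = (-0.5328, -0.8462)
∠(n_3, n_5) = 131.98°
δ = |180° − 131.98°| = 48.02°
48.02° > 2α = 28.07°  →  invalid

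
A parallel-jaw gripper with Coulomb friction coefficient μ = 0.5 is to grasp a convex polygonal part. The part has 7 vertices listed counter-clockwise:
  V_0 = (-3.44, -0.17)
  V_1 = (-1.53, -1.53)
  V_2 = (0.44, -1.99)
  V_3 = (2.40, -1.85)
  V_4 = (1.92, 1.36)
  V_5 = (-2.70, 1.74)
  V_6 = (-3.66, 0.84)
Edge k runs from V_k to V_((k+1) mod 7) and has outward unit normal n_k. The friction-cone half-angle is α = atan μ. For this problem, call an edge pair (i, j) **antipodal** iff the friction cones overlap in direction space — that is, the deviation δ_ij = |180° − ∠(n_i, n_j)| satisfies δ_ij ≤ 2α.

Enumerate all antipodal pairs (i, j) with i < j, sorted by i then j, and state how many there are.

count = 6; pairs: (0,3), (0,4), (1,4), (2,4), (2,5), (3,6)

α = atan 0.5 = 26.57°;  2α = 53.13°
n_0 = (-0.5800, -0.8146)
n_1 = (-0.2274, -0.9738)
n_2 = (+0.0712, -0.9975)
n_3 = (+0.9890, +0.1479)
n_4 = (+0.0820, +0.9966)
n_5 = (-0.6839, +0.7295)
n_6 = (-0.9771, -0.2128)
  (0,1): δ = 157.69°  ·
  (0,2): δ = 140.46°  ·
  (0,3): δ = 46.04°  ✓
  (0,4): δ = 30.75°  ✓
  (0,5): δ = 78.60°  ·
  (0,6): δ = 137.74°  ·
  (1,2): δ = 162.77°  ·
  (1,3): δ = 68.35°  ·
  (1,4): δ = 8.44°  ✓
  (1,5): δ = 56.30°  ·
  (1,6): δ = 115.43°  ·
  (2,3): δ = 85.58°  ·
  (2,4): δ = 8.79°  ✓
  (2,5): δ = 39.07°  ✓
  (2,6): δ = 98.20°  ·
  (3,4): δ = 103.21°  ·
  (3,5): δ = 55.35°  ·
  (3,6): δ = 3.78°  ✓
  (4,5): δ = 132.15°  ·
  (4,6): δ = 73.01°  ·
  (5,6): δ = 120.86°  ·
antipodal pairs: 6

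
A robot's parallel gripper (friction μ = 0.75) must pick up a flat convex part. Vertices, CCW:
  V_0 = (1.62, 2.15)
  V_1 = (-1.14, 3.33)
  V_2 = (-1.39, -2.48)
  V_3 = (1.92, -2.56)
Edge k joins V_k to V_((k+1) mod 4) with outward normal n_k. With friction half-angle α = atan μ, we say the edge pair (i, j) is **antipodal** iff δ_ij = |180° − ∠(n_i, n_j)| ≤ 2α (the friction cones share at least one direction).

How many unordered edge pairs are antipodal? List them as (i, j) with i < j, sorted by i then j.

count = 3; pairs: (0,1), (0,2), (1,3)

α = atan 0.75 = 36.87°;  2α = 73.74°
n_0 = (+0.3931, +0.9195)
n_1 = (-0.9991, +0.0430)
n_2 = (-0.0242, -0.9997)
n_3 = (+0.9980, +0.0636)
  (0,1): δ = 69.32°  ✓
  (0,2): δ = 21.76°  ✓
  (0,3): δ = 116.79°  ·
  (1,2): δ = 88.92°  ·
  (1,3): δ = 6.11°  ✓
  (2,3): δ = 84.97°  ·
antipodal pairs: 3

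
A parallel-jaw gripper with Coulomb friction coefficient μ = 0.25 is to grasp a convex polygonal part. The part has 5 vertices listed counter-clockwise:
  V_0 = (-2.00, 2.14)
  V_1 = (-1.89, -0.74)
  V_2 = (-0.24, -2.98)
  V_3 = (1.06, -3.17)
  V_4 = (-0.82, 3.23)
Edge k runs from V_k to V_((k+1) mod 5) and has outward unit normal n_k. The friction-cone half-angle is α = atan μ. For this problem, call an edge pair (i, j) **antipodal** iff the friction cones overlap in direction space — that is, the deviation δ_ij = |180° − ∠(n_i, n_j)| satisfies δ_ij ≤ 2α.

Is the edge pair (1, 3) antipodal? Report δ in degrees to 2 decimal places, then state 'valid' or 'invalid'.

α = atan 0.25 = 14.04°;  2α = 28.07°
edge 1: e_1 = (+1.65, -2.24);  n_1 = (-0.8051, -0.5931)
edge 3: e_3 = (-1.88, +6.40);  n_3 = (+0.9595, +0.2818)
∠(n_1, n_3) = 159.99°
δ = |180° − 159.99°| = 20.01°
20.01° ≤ 2α = 28.07°  →  valid

δ = 20.01°, valid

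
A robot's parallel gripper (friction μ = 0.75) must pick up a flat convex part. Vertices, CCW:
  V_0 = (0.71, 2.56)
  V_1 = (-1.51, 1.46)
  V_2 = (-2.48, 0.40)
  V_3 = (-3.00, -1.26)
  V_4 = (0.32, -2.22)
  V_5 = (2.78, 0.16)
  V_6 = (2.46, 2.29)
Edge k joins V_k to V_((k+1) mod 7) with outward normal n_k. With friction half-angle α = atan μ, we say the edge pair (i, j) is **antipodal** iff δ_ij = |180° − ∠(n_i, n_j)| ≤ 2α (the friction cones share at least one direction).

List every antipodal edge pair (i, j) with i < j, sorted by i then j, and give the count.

α = atan 0.75 = 36.87°;  2α = 73.74°
n_0 = (-0.4440, +0.8960)
n_1 = (-0.7377, +0.6751)
n_2 = (-0.9543, +0.2989)
n_3 = (-0.2778, -0.9606)
n_4 = (+0.6953, -0.7187)
n_5 = (+0.9889, +0.1486)
n_6 = (+0.1525, +0.9883)
  (0,1): δ = 158.82°  ·
  (0,2): δ = 133.75°  ·
  (0,3): δ = 42.49°  ✓
  (0,4): δ = 17.69°  ✓
  (0,5): δ = 72.19°  ✓
  (0,6): δ = 144.87°  ·
  (1,2): δ = 154.93°  ·
  (1,3): δ = 63.67°  ✓
  (1,4): δ = 3.49°  ✓
  (1,5): δ = 51.01°  ✓
  (1,6): δ = 123.69°  ·
  (2,3): δ = 88.73°  ·
  (2,4): δ = 28.55°  ✓
  (2,5): δ = 25.94°  ✓
  (2,6): δ = 98.62°  ·
  (3,4): δ = 119.82°  ·
  (3,5): δ = 65.33°  ✓
  (3,6): δ = 7.36°  ✓
  (4,5): δ = 125.51°  ·
  (4,6): δ = 52.82°  ✓
  (5,6): δ = 107.31°  ·
antipodal pairs: 11

count = 11; pairs: (0,3), (0,4), (0,5), (1,3), (1,4), (1,5), (2,4), (2,5), (3,5), (3,6), (4,6)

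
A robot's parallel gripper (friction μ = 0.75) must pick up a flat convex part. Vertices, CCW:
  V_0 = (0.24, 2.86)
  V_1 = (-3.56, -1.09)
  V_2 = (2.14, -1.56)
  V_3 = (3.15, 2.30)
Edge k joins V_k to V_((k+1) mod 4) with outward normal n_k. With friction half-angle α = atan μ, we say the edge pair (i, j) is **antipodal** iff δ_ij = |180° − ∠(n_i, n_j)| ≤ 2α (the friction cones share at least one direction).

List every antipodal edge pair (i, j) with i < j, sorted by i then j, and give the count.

α = atan 0.75 = 36.87°;  2α = 73.74°
n_0 = (-0.7207, +0.6933)
n_1 = (-0.0822, -0.9966)
n_2 = (+0.9674, -0.2531)
n_3 = (+0.1890, +0.9820)
  (0,1): δ = 50.82°  ✓
  (0,2): δ = 29.23°  ✓
  (0,3): δ = 123.00°  ·
  (1,2): δ = 99.95°  ·
  (1,3): δ = 6.18°  ✓
  (2,3): δ = 86.23°  ·
antipodal pairs: 3

count = 3; pairs: (0,1), (0,2), (1,3)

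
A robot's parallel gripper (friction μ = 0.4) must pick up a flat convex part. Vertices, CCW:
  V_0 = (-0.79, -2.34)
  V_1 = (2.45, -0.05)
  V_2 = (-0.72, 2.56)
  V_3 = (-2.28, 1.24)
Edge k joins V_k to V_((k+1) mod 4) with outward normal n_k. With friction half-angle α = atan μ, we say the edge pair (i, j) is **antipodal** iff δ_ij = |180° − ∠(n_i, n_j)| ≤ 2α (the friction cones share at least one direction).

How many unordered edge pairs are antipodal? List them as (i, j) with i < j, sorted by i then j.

α = atan 0.4 = 21.80°;  2α = 43.60°
n_0 = (+0.5772, -0.8166)
n_1 = (+0.6356, +0.7720)
n_2 = (-0.6459, +0.7634)
n_3 = (-0.9232, -0.3842)
  (0,1): δ = 74.72°  ·
  (0,2): δ = 4.98°  ✓
  (0,3): δ = 77.34°  ·
  (1,2): δ = 100.30°  ·
  (1,3): δ = 27.94°  ✓
  (2,3): δ = 107.64°  ·
antipodal pairs: 2

count = 2; pairs: (0,2), (1,3)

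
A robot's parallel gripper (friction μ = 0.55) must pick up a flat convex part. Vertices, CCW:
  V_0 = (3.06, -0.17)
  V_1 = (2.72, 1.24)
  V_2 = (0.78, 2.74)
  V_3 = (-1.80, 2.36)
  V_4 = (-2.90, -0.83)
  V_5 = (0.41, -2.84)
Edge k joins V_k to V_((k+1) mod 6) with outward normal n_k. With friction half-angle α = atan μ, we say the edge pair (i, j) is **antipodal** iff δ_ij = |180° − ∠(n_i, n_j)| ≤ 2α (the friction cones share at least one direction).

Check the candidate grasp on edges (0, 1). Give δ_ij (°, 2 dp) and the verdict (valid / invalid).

δ = 141.27°, invalid

α = atan 0.55 = 28.81°;  2α = 57.62°
edge 0: e_0 = (-0.34, +1.41);  n_0 = (+0.9721, +0.2344)
edge 1: e_1 = (-1.94, +1.50);  n_1 = (+0.6117, +0.7911)
∠(n_0, n_1) = 38.73°
δ = |180° − 38.73°| = 141.27°
141.27° > 2α = 57.62°  →  invalid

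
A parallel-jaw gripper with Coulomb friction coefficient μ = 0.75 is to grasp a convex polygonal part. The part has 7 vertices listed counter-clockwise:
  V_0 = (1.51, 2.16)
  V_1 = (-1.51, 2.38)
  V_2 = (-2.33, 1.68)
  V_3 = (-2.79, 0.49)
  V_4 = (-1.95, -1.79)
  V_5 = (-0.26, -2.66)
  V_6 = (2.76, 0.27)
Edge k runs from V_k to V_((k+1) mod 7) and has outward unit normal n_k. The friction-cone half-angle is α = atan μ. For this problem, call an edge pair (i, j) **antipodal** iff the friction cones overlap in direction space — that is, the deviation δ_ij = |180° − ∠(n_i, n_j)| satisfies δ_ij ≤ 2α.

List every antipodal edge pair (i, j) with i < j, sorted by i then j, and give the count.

α = atan 0.75 = 36.87°;  2α = 73.74°
n_0 = (+0.0727, +0.9974)
n_1 = (-0.6493, +0.7606)
n_2 = (-0.9327, +0.3606)
n_3 = (-0.9383, -0.3457)
n_4 = (-0.4577, -0.8891)
n_5 = (+0.6963, -0.7177)
n_6 = (+0.8341, +0.5516)
  (0,1): δ = 135.35°  ·
  (0,2): δ = 106.97°  ·
  (0,3): δ = 65.61°  ✓
  (0,4): δ = 23.07°  ✓
  (0,5): δ = 48.30°  ✓
  (0,6): δ = 127.65°  ·
  (1,2): δ = 151.62°  ·
  (1,3): δ = 110.26°  ·
  (1,4): δ = 67.73°  ✓
  (1,5): δ = 3.65°  ✓
  (1,6): δ = 82.99°  ·
  (2,3): δ = 138.64°  ·
  (2,4): δ = 96.10°  ·
  (2,5): δ = 24.73°  ✓
  (2,6): δ = 54.61°  ✓
  (3,4): δ = 137.46°  ·
  (3,5): δ = 66.09°  ✓
  (3,6): δ = 13.25°  ✓
  (4,5): δ = 108.63°  ·
  (4,6): δ = 29.28°  ✓
  (5,6): δ = 100.65°  ·
antipodal pairs: 10

count = 10; pairs: (0,3), (0,4), (0,5), (1,4), (1,5), (2,5), (2,6), (3,5), (3,6), (4,6)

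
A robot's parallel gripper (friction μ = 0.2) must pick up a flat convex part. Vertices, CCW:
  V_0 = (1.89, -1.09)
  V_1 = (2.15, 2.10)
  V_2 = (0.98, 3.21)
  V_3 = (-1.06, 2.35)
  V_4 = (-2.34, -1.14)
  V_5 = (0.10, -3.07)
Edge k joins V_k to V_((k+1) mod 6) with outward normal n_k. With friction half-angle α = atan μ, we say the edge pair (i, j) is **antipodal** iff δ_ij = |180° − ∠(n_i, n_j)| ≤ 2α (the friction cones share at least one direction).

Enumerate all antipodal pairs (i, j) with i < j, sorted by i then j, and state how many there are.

count = 3; pairs: (0,3), (1,4), (3,5)

α = atan 0.2 = 11.31°;  2α = 22.62°
n_0 = (+0.9967, -0.0812)
n_1 = (+0.6883, +0.7255)
n_2 = (-0.3885, +0.9215)
n_3 = (-0.9388, +0.3443)
n_4 = (-0.6204, -0.7843)
n_5 = (+0.7418, -0.6706)
  (0,1): δ = 128.83°  ·
  (0,2): δ = 62.48°  ·
  (0,3): δ = 15.48°  ✓
  (0,4): δ = 56.32°  ·
  (0,5): δ = 142.54°  ·
  (1,2): δ = 113.65°  ·
  (1,3): δ = 66.65°  ·
  (1,4): δ = 5.15°  ✓
  (1,5): δ = 91.38°  ·
  (2,3): δ = 133.00°  ·
  (2,4): δ = 61.20°  ·
  (2,5): δ = 25.03°  ·
  (3,4): δ = 108.20°  ·
  (3,5): δ = 21.97°  ✓
  (4,5): δ = 93.77°  ·
antipodal pairs: 3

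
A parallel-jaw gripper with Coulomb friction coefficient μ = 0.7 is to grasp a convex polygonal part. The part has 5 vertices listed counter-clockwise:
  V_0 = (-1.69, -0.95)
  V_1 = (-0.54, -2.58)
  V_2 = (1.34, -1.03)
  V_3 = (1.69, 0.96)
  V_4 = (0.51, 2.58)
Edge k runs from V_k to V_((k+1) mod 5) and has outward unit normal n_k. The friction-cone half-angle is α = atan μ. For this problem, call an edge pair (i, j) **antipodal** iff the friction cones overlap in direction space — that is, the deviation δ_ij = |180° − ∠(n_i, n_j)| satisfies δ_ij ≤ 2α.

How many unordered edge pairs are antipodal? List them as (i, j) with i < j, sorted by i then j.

α = atan 0.7 = 34.99°;  2α = 69.98°
n_0 = (-0.8171, -0.5765)
n_1 = (+0.6361, -0.7716)
n_2 = (+0.9849, -0.1732)
n_3 = (+0.8083, +0.5888)
n_4 = (-0.8487, +0.5289)
  (0,1): δ = 85.70°  ·
  (0,2): δ = 45.18°  ✓
  (0,3): δ = 0.87°  ✓
  (0,4): δ = 112.86°  ·
  (1,2): δ = 139.48°  ·
  (1,3): δ = 93.44°  ·
  (1,4): δ = 18.56°  ✓
  (2,3): δ = 133.96°  ·
  (2,4): δ = 21.96°  ✓
  (3,4): δ = 68.00°  ✓
antipodal pairs: 5

count = 5; pairs: (0,2), (0,3), (1,4), (2,4), (3,4)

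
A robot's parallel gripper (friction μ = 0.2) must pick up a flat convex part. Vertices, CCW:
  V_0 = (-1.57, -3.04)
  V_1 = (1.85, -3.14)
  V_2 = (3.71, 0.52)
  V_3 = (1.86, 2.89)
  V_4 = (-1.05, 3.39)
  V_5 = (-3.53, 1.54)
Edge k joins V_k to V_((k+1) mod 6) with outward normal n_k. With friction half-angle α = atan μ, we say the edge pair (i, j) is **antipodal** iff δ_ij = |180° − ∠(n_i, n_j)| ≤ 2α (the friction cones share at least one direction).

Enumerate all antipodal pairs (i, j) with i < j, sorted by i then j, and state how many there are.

count = 2; pairs: (0,3), (2,5)

α = atan 0.2 = 11.31°;  2α = 22.62°
n_0 = (-0.0292, -0.9996)
n_1 = (+0.8915, -0.4530)
n_2 = (+0.7883, +0.6153)
n_3 = (+0.1693, +0.9856)
n_4 = (-0.5979, +0.8015)
n_5 = (-0.9194, -0.3934)
  (0,1): δ = 115.26°  ·
  (0,2): δ = 50.35°  ·
  (0,3): δ = 8.07°  ✓
  (0,4): δ = 38.40°  ·
  (0,5): δ = 114.84°  ·
  (1,2): δ = 115.09°  ·
  (1,3): δ = 72.81°  ·
  (1,4): δ = 26.34°  ·
  (1,5): δ = 50.11°  ·
  (2,3): δ = 137.72°  ·
  (2,4): δ = 91.25°  ·
  (2,5): δ = 14.81°  ✓
  (3,4): δ = 133.53°  ·
  (3,5): δ = 57.08°  ·
  (4,5): δ = 103.55°  ·
antipodal pairs: 2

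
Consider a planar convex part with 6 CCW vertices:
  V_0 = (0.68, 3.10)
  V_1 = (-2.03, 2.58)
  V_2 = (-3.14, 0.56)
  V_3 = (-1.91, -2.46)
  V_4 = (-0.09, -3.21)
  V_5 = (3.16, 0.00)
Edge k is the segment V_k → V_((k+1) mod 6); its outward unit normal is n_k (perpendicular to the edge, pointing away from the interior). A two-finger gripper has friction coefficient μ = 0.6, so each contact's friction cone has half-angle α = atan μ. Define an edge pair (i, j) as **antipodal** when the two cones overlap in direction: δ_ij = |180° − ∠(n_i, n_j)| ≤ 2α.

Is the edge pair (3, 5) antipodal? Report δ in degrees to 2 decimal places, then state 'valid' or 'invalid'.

α = atan 0.6 = 30.96°;  2α = 61.93°
edge 3: e_3 = (+1.82, -0.75);  n_3 = (-0.3810, -0.9246)
edge 5: e_5 = (-2.48, +3.10);  n_5 = (+0.7809, +0.6247)
∠(n_3, n_5) = 151.06°
δ = |180° − 151.06°| = 28.94°
28.94° ≤ 2α = 61.93°  →  valid

δ = 28.94°, valid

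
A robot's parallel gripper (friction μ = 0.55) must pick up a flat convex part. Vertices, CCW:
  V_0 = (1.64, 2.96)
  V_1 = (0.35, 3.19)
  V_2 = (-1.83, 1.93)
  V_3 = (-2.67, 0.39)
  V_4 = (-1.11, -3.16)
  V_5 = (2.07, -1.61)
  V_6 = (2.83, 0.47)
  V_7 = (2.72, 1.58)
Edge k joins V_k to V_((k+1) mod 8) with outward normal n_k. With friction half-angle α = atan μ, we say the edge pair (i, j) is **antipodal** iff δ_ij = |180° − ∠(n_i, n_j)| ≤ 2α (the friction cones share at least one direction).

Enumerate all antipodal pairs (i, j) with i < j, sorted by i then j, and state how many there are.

count = 10; pairs: (0,3), (0,4), (1,4), (1,5), (2,4), (2,5), (2,6), (3,5), (3,6), (3,7)

α = atan 0.55 = 28.81°;  2α = 57.62°
n_0 = (+0.1755, +0.9845)
n_1 = (-0.5004, +0.8658)
n_2 = (-0.8779, +0.4789)
n_3 = (-0.9155, -0.4023)
n_4 = (+0.4381, -0.8989)
n_5 = (+0.9393, -0.3432)
n_6 = (+0.9951, +0.0986)
n_7 = (+0.7875, +0.6163)
  (0,1): δ = 139.86°  ·
  (0,2): δ = 108.50°  ·
  (0,3): δ = 56.17°  ✓
  (0,4): δ = 36.09°  ✓
  (0,5): δ = 80.04°  ·
  (0,6): δ = 105.77°  ·
  (0,7): δ = 138.16°  ·
  (1,2): δ = 148.64°  ·
  (1,3): δ = 96.30°  ·
  (1,4): δ = 4.04°  ✓
  (1,5): δ = 39.90°  ✓
  (1,6): δ = 65.63°  ·
  (1,7): δ = 98.02°  ·
  (2,3): δ = 127.67°  ·
  (2,4): δ = 35.40°  ✓
  (2,5): δ = 8.54°  ✓
  (2,6): δ = 34.27°  ✓
  (2,7): δ = 66.66°  ·
  (3,4): δ = 87.74°  ·
  (3,5): δ = 43.79°  ✓
  (3,6): δ = 18.06°  ✓
  (3,7): δ = 14.32°  ✓
  (4,5): δ = 136.06°  ·
  (4,6): δ = 110.33°  ·
  (4,7): δ = 77.94°  ·
  (5,6): δ = 154.27°  ·
  (5,7): δ = 121.88°  ·
  (6,7): δ = 147.61°  ·
antipodal pairs: 10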